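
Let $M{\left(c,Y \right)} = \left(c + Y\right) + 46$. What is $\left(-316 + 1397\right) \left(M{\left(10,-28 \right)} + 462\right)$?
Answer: $529690$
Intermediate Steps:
$M{\left(c,Y \right)} = 46 + Y + c$ ($M{\left(c,Y \right)} = \left(Y + c\right) + 46 = 46 + Y + c$)
$\left(-316 + 1397\right) \left(M{\left(10,-28 \right)} + 462\right) = \left(-316 + 1397\right) \left(\left(46 - 28 + 10\right) + 462\right) = 1081 \left(28 + 462\right) = 1081 \cdot 490 = 529690$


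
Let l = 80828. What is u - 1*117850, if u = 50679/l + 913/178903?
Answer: -1704145662538299/14460371684 ≈ -1.1785e+5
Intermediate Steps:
u = 9140421101/14460371684 (u = 50679/80828 + 913/178903 = 9140421101/14460371684 ≈ 0.63210)
u - 1*117850 = 9140421101/14460371684 - 1*117850 = 9140421101/14460371684 - 117850 = -1704145662538299/14460371684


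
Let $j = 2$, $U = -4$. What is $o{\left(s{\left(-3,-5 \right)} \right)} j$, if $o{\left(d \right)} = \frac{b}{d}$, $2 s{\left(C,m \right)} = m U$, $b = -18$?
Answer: $- \frac{18}{5} \approx -3.6$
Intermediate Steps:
$s{\left(C,m \right)} = - 2 m$ ($s{\left(C,m \right)} = \frac{m \left(-4\right)}{2} = \frac{\left(-4\right) m}{2} = - 2 m$)
$o{\left(d \right)} = - \frac{18}{d}$
$o{\left(s{\left(-3,-5 \right)} \right)} j = - \frac{18}{\left(-2\right) \left(-5\right)} 2 = - \frac{18}{10} \cdot 2 = \left(-18\right) \frac{1}{10} \cdot 2 = \left(- \frac{9}{5}\right) 2 = - \frac{18}{5}$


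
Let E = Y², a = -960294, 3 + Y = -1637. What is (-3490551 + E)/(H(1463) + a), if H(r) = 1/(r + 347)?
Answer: 49990390/59935591 ≈ 0.83407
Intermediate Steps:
Y = -1640 (Y = -3 - 1637 = -1640)
H(r) = 1/(347 + r)
E = 2689600 (E = (-1640)² = 2689600)
(-3490551 + E)/(H(1463) + a) = (-3490551 + 2689600)/(1/(347 + 1463) - 960294) = -800951/(1/1810 - 960294) = -800951/(-1738132139/1810) = -800951*(-1810/1738132139) = 49990390/59935591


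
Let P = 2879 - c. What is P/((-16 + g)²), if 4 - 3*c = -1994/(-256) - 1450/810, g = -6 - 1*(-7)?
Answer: 89569141/6998400 ≈ 12.799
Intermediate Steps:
g = 1 (g = -6 + 7 = 1)
c = -20725/31104 (c = 4/3 - (-1994/(-256) - 1450/810)/3 = 4/3 - (-1994*(-1/256) - 1450*1/810)/3 = 4/3 - (997/128 - 145/81)/3 = 4/3 - ⅓*62197/10368 = 4/3 - 62197/31104 = -20725/31104 ≈ -0.66631)
P = 89569141/31104 (P = 2879 - 1*(-20725/31104) = 2879 + 20725/31104 = 89569141/31104 ≈ 2879.7)
P/((-16 + g)²) = 89569141/(31104*((-16 + 1)²)) = 89569141/(31104*((-15)²)) = (89569141/31104)/225 = (89569141/31104)*(1/225) = 89569141/6998400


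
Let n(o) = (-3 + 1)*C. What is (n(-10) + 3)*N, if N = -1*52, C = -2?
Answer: -364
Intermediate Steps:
N = -52
n(o) = 4 (n(o) = (-3 + 1)*(-2) = -2*(-2) = 4)
(n(-10) + 3)*N = (4 + 3)*(-52) = 7*(-52) = -364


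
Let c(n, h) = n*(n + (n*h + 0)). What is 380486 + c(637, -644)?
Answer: -260528981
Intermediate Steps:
c(n, h) = n*(n + h*n) (c(n, h) = n*(n + (h*n + 0)) = n*(n + h*n))
380486 + c(637, -644) = 380486 + 637²*(1 - 644) = 380486 + 405769*(-643) = 380486 - 260909467 = -260528981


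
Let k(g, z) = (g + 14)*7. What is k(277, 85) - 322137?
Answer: -320100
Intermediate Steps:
k(g, z) = 98 + 7*g (k(g, z) = (14 + g)*7 = 98 + 7*g)
k(277, 85) - 322137 = (98 + 7*277) - 322137 = (98 + 1939) - 322137 = 2037 - 322137 = -320100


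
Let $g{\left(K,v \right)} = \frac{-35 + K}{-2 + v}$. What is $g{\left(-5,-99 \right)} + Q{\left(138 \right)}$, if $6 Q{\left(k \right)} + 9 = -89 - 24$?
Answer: $- \frac{6041}{303} \approx -19.937$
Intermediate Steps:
$g{\left(K,v \right)} = \frac{-35 + K}{-2 + v}$
$Q{\left(k \right)} = - \frac{61}{3}$ ($Q{\left(k \right)} = - \frac{3}{2} + \frac{-89 - 24}{6} = - \frac{3}{2} + \frac{1}{6} \left(-113\right) = - \frac{3}{2} - \frac{113}{6} = - \frac{61}{3}$)
$g{\left(-5,-99 \right)} + Q{\left(138 \right)} = \frac{-35 - 5}{-2 - 99} - \frac{61}{3} = \frac{1}{-101} \left(-40\right) - \frac{61}{3} = \left(- \frac{1}{101}\right) \left(-40\right) - \frac{61}{3} = \frac{40}{101} - \frac{61}{3} = - \frac{6041}{303}$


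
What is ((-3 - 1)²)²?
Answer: 256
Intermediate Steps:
((-3 - 1)²)² = ((-4)²)² = 16² = 256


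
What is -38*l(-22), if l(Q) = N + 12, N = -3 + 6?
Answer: -570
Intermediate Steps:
N = 3
l(Q) = 15 (l(Q) = 3 + 12 = 15)
-38*l(-22) = -38*15 = -570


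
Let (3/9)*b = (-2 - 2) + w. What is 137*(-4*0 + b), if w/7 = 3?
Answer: 6987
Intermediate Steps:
w = 21 (w = 7*3 = 21)
b = 51 (b = 3*((-2 - 2) + 21) = 3*(-4 + 21) = 3*17 = 51)
137*(-4*0 + b) = 137*(-4*0 + 51) = 137*(0 + 51) = 137*51 = 6987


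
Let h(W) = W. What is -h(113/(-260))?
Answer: 113/260 ≈ 0.43462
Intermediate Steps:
-h(113/(-260)) = -113/(-260) = -113*(-1)/260 = -1*(-113/260) = 113/260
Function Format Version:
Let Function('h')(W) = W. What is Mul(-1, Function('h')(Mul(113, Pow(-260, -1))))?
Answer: Rational(113, 260) ≈ 0.43462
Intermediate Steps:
Mul(-1, Function('h')(Mul(113, Pow(-260, -1)))) = Mul(-1, Mul(113, Pow(-260, -1))) = Mul(-1, Mul(113, Rational(-1, 260))) = Mul(-1, Rational(-113, 260)) = Rational(113, 260)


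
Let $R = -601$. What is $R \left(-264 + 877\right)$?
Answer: $-368413$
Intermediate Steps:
$R \left(-264 + 877\right) = - 601 \left(-264 + 877\right) = \left(-601\right) 613 = -368413$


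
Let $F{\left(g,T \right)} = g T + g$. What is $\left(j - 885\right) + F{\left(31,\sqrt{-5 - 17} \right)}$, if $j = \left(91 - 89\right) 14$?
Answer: $-826 + 31 i \sqrt{22} \approx -826.0 + 145.4 i$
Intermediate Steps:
$j = 28$ ($j = 2 \cdot 14 = 28$)
$F{\left(g,T \right)} = g + T g$ ($F{\left(g,T \right)} = T g + g = g + T g$)
$\left(j - 885\right) + F{\left(31,\sqrt{-5 - 17} \right)} = \left(28 - 885\right) + 31 \left(1 + \sqrt{-5 - 17}\right) = -857 + 31 \left(1 + \sqrt{-22}\right) = -857 + 31 \left(1 + i \sqrt{22}\right) = -857 + \left(31 + 31 i \sqrt{22}\right) = -826 + 31 i \sqrt{22}$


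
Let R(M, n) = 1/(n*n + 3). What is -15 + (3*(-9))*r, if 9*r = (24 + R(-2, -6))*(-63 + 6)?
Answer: 53214/13 ≈ 4093.4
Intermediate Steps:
R(M, n) = 1/(3 + n²) (R(M, n) = 1/(n² + 3) = 1/(3 + n²))
r = -17803/117 (r = ((24 + 1/(3 + (-6)²))*(-63 + 6))/9 = ((24 + 1/(3 + 36))*(-57))/9 = ((24 + 1/39)*(-57))/9 = ((937/39)*(-57))/9 = (⅑)*(-17803/13) = -17803/117 ≈ -152.16)
-15 + (3*(-9))*r = -15 + (3*(-9))*(-17803/117) = -15 - 27*(-17803/117) = -15 + 53409/13 = 53214/13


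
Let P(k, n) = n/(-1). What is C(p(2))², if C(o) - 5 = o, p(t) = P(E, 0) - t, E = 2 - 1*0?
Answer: 9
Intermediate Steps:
E = 2 (E = 2 + 0 = 2)
P(k, n) = -n (P(k, n) = n*(-1) = -n)
p(t) = -t (p(t) = -1*0 - t = 0 - t = -t)
C(o) = 5 + o
C(p(2))² = (5 - 1*2)² = (5 - 2)² = 3² = 9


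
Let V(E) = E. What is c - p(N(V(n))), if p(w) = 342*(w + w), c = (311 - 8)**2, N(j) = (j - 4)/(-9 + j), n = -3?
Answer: 91410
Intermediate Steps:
N(j) = (-4 + j)/(-9 + j)
c = 91809 (c = 303**2 = 91809)
p(w) = 684*w (p(w) = 342*(2*w) = 684*w)
c - p(N(V(n))) = 91809 - 684*(-4 - 3)/(-9 - 3) = 91809 - 684*-7/(-12) = 91809 - 684*(-1/12*(-7)) = 91809 - 684*7/12 = 91809 - 1*399 = 91809 - 399 = 91410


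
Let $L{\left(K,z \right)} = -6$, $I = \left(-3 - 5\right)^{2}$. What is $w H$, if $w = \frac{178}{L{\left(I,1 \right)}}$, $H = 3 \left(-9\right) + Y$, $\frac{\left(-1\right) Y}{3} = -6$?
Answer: $267$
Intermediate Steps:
$Y = 18$ ($Y = \left(-3\right) \left(-6\right) = 18$)
$I = 64$ ($I = \left(-8\right)^{2} = 64$)
$H = -9$ ($H = 3 \left(-9\right) + 18 = -27 + 18 = -9$)
$w = - \frac{89}{3}$ ($w = \frac{178}{-6} = 178 \left(- \frac{1}{6}\right) = - \frac{89}{3} \approx -29.667$)
$w H = \left(- \frac{89}{3}\right) \left(-9\right) = 267$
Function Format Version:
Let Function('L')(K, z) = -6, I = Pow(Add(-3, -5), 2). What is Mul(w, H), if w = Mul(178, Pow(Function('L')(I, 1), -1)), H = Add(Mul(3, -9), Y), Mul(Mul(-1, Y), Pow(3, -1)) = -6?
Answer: 267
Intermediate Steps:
Y = 18 (Y = Mul(-3, -6) = 18)
I = 64 (I = Pow(-8, 2) = 64)
H = -9 (H = Add(Mul(3, -9), 18) = Add(-27, 18) = -9)
w = Rational(-89, 3) (w = Mul(178, Pow(-6, -1)) = Mul(178, Rational(-1, 6)) = Rational(-89, 3) ≈ -29.667)
Mul(w, H) = Mul(Rational(-89, 3), -9) = 267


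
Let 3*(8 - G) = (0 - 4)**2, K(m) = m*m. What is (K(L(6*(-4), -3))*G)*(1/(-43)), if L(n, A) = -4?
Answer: -128/129 ≈ -0.99225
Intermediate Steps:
K(m) = m**2
G = 8/3 (G = 8 - (0 - 4)**2/3 = 8 - 1/3*(-4)**2 = 8 - 1/3*16 = 8 - 16/3 = 8/3 ≈ 2.6667)
(K(L(6*(-4), -3))*G)*(1/(-43)) = ((-4)**2*(8/3))*(1/(-43)) = (16*(8/3))*(1*(-1/43)) = (128/3)*(-1/43) = -128/129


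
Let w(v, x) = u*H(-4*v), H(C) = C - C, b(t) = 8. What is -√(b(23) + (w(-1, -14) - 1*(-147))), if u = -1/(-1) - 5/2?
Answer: -√155 ≈ -12.450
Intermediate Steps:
u = -3/2 (u = -1*(-1) - 5*½ = 1 - 5/2 = -3/2 ≈ -1.5000)
H(C) = 0
w(v, x) = 0 (w(v, x) = -3/2*0 = 0)
-√(b(23) + (w(-1, -14) - 1*(-147))) = -√(8 + (0 - 1*(-147))) = -√(8 + (0 + 147)) = -√(8 + 147) = -√155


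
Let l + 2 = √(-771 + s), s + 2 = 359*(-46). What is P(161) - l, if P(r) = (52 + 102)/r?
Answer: 68/23 - I*√17287 ≈ 2.9565 - 131.48*I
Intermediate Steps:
s = -16516 (s = -2 + 359*(-46) = -2 - 16514 = -16516)
P(r) = 154/r
l = -2 + I*√17287 (l = -2 + √(-771 - 16516) = -2 + √(-17287) = -2 + I*√17287 ≈ -2.0 + 131.48*I)
P(161) - l = 154/161 - (-2 + I*√17287) = 154*(1/161) + (2 - I*√17287) = 22/23 + (2 - I*√17287) = 68/23 - I*√17287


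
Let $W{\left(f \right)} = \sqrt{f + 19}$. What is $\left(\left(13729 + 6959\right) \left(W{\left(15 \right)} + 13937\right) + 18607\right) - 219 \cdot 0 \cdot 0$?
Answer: $288347263 + 20688 \sqrt{34} \approx 2.8847 \cdot 10^{8}$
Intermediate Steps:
$W{\left(f \right)} = \sqrt{19 + f}$
$\left(\left(13729 + 6959\right) \left(W{\left(15 \right)} + 13937\right) + 18607\right) - 219 \cdot 0 \cdot 0 = \left(\left(13729 + 6959\right) \left(\sqrt{19 + 15} + 13937\right) + 18607\right) - 219 \cdot 0 \cdot 0 = \left(20688 \left(\sqrt{34} + 13937\right) + 18607\right) - 0 = \left(20688 \left(13937 + \sqrt{34}\right) + 18607\right) + 0 = \left(\left(288328656 + 20688 \sqrt{34}\right) + 18607\right) + 0 = \left(288347263 + 20688 \sqrt{34}\right) + 0 = 288347263 + 20688 \sqrt{34}$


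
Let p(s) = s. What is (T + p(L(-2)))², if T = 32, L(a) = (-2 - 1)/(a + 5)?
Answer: 961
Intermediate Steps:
L(a) = -3/(5 + a)
(T + p(L(-2)))² = (32 - 3/(5 - 2))² = (32 - 3/3)² = (32 - 3*⅓)² = (32 - 1)² = 31² = 961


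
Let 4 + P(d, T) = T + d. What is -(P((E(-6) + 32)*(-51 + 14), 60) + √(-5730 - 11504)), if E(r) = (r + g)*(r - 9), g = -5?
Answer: 7233 - I*√17234 ≈ 7233.0 - 131.28*I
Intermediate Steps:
E(r) = (-9 + r)*(-5 + r) (E(r) = (r - 5)*(r - 9) = (-5 + r)*(-9 + r) = (-9 + r)*(-5 + r))
P(d, T) = -4 + T + d (P(d, T) = -4 + (T + d) = -4 + T + d)
-(P((E(-6) + 32)*(-51 + 14), 60) + √(-5730 - 11504)) = -((-4 + 60 + ((45 + (-6)² - 14*(-6)) + 32)*(-51 + 14)) + √(-5730 - 11504)) = -((-4 + 60 + ((45 + 36 + 84) + 32)*(-37)) + √(-17234)) = -((-4 + 60 + (165 + 32)*(-37)) + I*√17234) = -((-4 + 60 + 197*(-37)) + I*√17234) = -((-4 + 60 - 7289) + I*√17234) = -(-7233 + I*√17234) = 7233 - I*√17234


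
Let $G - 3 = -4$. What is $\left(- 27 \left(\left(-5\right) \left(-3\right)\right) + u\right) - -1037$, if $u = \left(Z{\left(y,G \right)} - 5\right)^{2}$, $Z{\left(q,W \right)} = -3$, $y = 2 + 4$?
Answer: $696$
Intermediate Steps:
$G = -1$ ($G = 3 - 4 = -1$)
$y = 6$
$u = 64$ ($u = \left(-3 - 5\right)^{2} = \left(-8\right)^{2} = 64$)
$\left(- 27 \left(\left(-5\right) \left(-3\right)\right) + u\right) - -1037 = \left(- 27 \left(\left(-5\right) \left(-3\right)\right) + 64\right) - -1037 = \left(\left(-27\right) 15 + 64\right) + 1037 = \left(-405 + 64\right) + 1037 = -341 + 1037 = 696$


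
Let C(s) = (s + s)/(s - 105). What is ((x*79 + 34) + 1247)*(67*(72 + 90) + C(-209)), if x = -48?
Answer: -4279464657/157 ≈ -2.7258e+7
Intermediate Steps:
C(s) = 2*s/(-105 + s) (C(s) = (2*s)/(-105 + s) = 2*s/(-105 + s))
((x*79 + 34) + 1247)*(67*(72 + 90) + C(-209)) = ((-48*79 + 34) + 1247)*(67*(72 + 90) + 2*(-209)/(-105 - 209)) = ((-3792 + 34) + 1247)*(67*162 + 2*(-209)/(-314)) = (-3758 + 1247)*(10854 + 2*(-209)*(-1/314)) = -2511*(10854 + 209/157) = -2511*1704287/157 = -4279464657/157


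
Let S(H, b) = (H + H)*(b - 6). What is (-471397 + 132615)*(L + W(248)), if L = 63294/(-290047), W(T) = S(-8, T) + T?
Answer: 356125477648404/290047 ≈ 1.2278e+9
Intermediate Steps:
S(H, b) = 2*H*(-6 + b) (S(H, b) = (2*H)*(-6 + b) = 2*H*(-6 + b))
W(T) = 96 - 15*T (W(T) = 2*(-8)*(-6 + T) + T = (96 - 16*T) + T = 96 - 15*T)
L = -63294/290047 (L = 63294*(-1/290047) = -63294/290047 ≈ -0.21822)
(-471397 + 132615)*(L + W(248)) = (-471397 + 132615)*(-63294/290047 + (96 - 15*248)) = -338782*(-63294/290047 + (96 - 3720)) = -338782*(-63294/290047 - 3624) = -338782*(-1051193622/290047) = 356125477648404/290047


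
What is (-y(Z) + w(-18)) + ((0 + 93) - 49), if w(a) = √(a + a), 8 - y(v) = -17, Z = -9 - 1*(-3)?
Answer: 19 + 6*I ≈ 19.0 + 6.0*I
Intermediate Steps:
Z = -6 (Z = -9 + 3 = -6)
y(v) = 25 (y(v) = 8 - 1*(-17) = 8 + 17 = 25)
w(a) = √2*√a (w(a) = √(2*a) = √2*√a)
(-y(Z) + w(-18)) + ((0 + 93) - 49) = (-1*25 + √2*√(-18)) + ((0 + 93) - 49) = (-25 + √2*(3*I*√2)) + (93 - 49) = (-25 + 6*I) + 44 = 19 + 6*I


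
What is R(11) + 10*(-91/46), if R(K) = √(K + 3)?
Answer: -455/23 + √14 ≈ -16.041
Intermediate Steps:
R(K) = √(3 + K)
R(11) + 10*(-91/46) = √(3 + 11) + 10*(-91/46) = √14 + 10*(-91*1/46) = √14 + 10*(-91/46) = √14 - 455/23 = -455/23 + √14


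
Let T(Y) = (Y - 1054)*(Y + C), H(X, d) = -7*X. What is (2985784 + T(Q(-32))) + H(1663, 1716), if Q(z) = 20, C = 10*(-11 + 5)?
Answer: 3015503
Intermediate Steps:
C = -60 (C = 10*(-6) = -60)
T(Y) = (-1054 + Y)*(-60 + Y) (T(Y) = (Y - 1054)*(Y - 60) = (-1054 + Y)*(-60 + Y))
(2985784 + T(Q(-32))) + H(1663, 1716) = (2985784 + (63240 + 20**2 - 1114*20)) - 7*1663 = (2985784 + (63240 + 400 - 22280)) - 11641 = (2985784 + 41360) - 11641 = 3027144 - 11641 = 3015503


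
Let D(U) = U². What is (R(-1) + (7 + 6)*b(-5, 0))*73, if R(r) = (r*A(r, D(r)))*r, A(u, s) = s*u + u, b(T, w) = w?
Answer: -146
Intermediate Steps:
A(u, s) = u + s*u
R(r) = r³*(1 + r²) (R(r) = (r*(r*(1 + r²)))*r = (r²*(1 + r²))*r = r³*(1 + r²))
(R(-1) + (7 + 6)*b(-5, 0))*73 = (((-1)³ + (-1)⁵) + (7 + 6)*0)*73 = ((-1 - 1) + 13*0)*73 = (-2 + 0)*73 = -2*73 = -146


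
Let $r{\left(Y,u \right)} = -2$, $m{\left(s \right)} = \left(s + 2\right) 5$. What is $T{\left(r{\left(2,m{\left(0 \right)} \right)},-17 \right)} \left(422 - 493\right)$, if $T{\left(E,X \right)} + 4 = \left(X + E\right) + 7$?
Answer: $1136$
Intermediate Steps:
$m{\left(s \right)} = 10 + 5 s$ ($m{\left(s \right)} = \left(2 + s\right) 5 = 10 + 5 s$)
$T{\left(E,X \right)} = 3 + E + X$ ($T{\left(E,X \right)} = -4 + \left(\left(X + E\right) + 7\right) = -4 + \left(\left(E + X\right) + 7\right) = -4 + \left(7 + E + X\right) = 3 + E + X$)
$T{\left(r{\left(2,m{\left(0 \right)} \right)},-17 \right)} \left(422 - 493\right) = \left(3 - 2 - 17\right) \left(422 - 493\right) = \left(-16\right) \left(-71\right) = 1136$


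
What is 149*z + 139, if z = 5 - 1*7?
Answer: -159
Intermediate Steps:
z = -2 (z = 5 - 7 = -2)
149*z + 139 = 149*(-2) + 139 = -298 + 139 = -159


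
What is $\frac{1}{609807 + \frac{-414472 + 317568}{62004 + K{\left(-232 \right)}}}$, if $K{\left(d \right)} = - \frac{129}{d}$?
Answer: $\frac{14385057}{8772085972271} \approx 1.6399 \cdot 10^{-6}$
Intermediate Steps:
$\frac{1}{609807 + \frac{-414472 + 317568}{62004 + K{\left(-232 \right)}}} = \frac{1}{609807 + \frac{-414472 + 317568}{62004 - \frac{129}{-232}}} = \frac{1}{609807 - \frac{96904}{62004 - - \frac{129}{232}}} = \frac{1}{609807 - \frac{96904}{62004 + \frac{129}{232}}} = \frac{1}{609807 - \frac{96904}{\frac{14385057}{232}}} = \frac{1}{609807 - \frac{22481728}{14385057}} = \frac{1}{\frac{8772085972271}{14385057}} = \frac{14385057}{8772085972271}$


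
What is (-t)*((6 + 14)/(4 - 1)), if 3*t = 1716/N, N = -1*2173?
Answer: 11440/6519 ≈ 1.7549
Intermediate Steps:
N = -2173
t = -572/2173 (t = (1716/(-2173))/3 = (1716*(-1/2173))/3 = (⅓)*(-1716/2173) = -572/2173 ≈ -0.26323)
(-t)*((6 + 14)/(4 - 1)) = (-1*(-572/2173))*((6 + 14)/(4 - 1)) = 572*(20/3)/2173 = 572*(20*(⅓))/2173 = (572/2173)*(20/3) = 11440/6519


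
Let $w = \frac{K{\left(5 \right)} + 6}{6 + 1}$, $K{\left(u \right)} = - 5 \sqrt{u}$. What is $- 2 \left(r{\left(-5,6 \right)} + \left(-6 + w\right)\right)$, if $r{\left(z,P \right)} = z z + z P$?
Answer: $\frac{142}{7} + \frac{10 \sqrt{5}}{7} \approx 23.48$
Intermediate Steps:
$w = \frac{6}{7} - \frac{5 \sqrt{5}}{7}$ ($w = \frac{- 5 \sqrt{5} + 6}{6 + 1} = \frac{6 - 5 \sqrt{5}}{7} = \left(6 - 5 \sqrt{5}\right) \frac{1}{7} = \frac{6}{7} - \frac{5 \sqrt{5}}{7} \approx -0.74005$)
$r{\left(z,P \right)} = z^{2} + P z$
$- 2 \left(r{\left(-5,6 \right)} + \left(-6 + w\right)\right) = - 2 \left(- 5 \left(6 - 5\right) - \left(\frac{36}{7} + \frac{5 \sqrt{5}}{7}\right)\right) = - 2 \left(\left(-5\right) 1 - \left(\frac{36}{7} + \frac{5 \sqrt{5}}{7}\right)\right) = - 2 \left(-5 - \left(\frac{36}{7} + \frac{5 \sqrt{5}}{7}\right)\right) = - 2 \left(- \frac{71}{7} - \frac{5 \sqrt{5}}{7}\right) = \frac{142}{7} + \frac{10 \sqrt{5}}{7}$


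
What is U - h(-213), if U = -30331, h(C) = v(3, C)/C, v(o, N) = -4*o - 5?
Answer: -6460520/213 ≈ -30331.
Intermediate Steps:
v(o, N) = -5 - 4*o
h(C) = -17/C (h(C) = (-5 - 4*3)/C = (-5 - 12)/C = -17/C)
U - h(-213) = -30331 - (-17)/(-213) = -30331 - (-17)*(-1)/213 = -30331 - 1*17/213 = -30331 - 17/213 = -6460520/213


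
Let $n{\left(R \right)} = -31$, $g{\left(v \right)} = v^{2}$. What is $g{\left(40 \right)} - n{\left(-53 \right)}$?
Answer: $1631$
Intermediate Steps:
$g{\left(40 \right)} - n{\left(-53 \right)} = 40^{2} - -31 = 1600 + 31 = 1631$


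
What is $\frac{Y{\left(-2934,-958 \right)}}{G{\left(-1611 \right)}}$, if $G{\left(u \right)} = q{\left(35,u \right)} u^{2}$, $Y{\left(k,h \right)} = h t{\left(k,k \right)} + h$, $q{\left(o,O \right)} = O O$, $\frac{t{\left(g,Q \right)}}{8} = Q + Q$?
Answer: $\frac{44971394}{6735691093041} \approx 6.6766 \cdot 10^{-6}$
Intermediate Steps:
$t{\left(g,Q \right)} = 16 Q$ ($t{\left(g,Q \right)} = 8 \left(Q + Q\right) = 8 \cdot 2 Q = 16 Q$)
$q{\left(o,O \right)} = O^{2}$
$Y{\left(k,h \right)} = h + 16 h k$ ($Y{\left(k,h \right)} = h 16 k + h = 16 h k + h = h + 16 h k$)
$G{\left(u \right)} = u^{4}$ ($G{\left(u \right)} = u^{2} u^{2} = u^{4}$)
$\frac{Y{\left(-2934,-958 \right)}}{G{\left(-1611 \right)}} = \frac{\left(-958\right) \left(1 + 16 \left(-2934\right)\right)}{\left(-1611\right)^{4}} = \frac{\left(-958\right) \left(1 - 46944\right)}{6735691093041} = \left(-958\right) \left(-46943\right) \frac{1}{6735691093041} = 44971394 \cdot \frac{1}{6735691093041} = \frac{44971394}{6735691093041}$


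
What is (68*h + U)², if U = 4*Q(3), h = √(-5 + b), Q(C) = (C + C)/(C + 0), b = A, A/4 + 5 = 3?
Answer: -60048 + 1088*I*√13 ≈ -60048.0 + 3922.8*I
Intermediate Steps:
A = -8 (A = -20 + 4*3 = -20 + 12 = -8)
b = -8
Q(C) = 2 (Q(C) = (2*C)/C = 2)
h = I*√13 (h = √(-5 - 8) = √(-13) = I*√13 ≈ 3.6056*I)
U = 8 (U = 4*2 = 8)
(68*h + U)² = (68*(I*√13) + 8)² = (68*I*√13 + 8)² = (8 + 68*I*√13)²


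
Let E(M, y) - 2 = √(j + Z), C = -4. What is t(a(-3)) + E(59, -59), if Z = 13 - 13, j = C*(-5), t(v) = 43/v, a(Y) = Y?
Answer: -37/3 + 2*√5 ≈ -7.8612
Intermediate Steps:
j = 20 (j = -4*(-5) = 20)
Z = 0
E(M, y) = 2 + 2*√5 (E(M, y) = 2 + √(20 + 0) = 2 + √20 = 2 + 2*√5)
t(a(-3)) + E(59, -59) = 43/(-3) + (2 + 2*√5) = 43*(-⅓) + (2 + 2*√5) = -43/3 + (2 + 2*√5) = -37/3 + 2*√5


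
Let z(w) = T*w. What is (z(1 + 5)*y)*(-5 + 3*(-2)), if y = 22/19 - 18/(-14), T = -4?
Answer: 85800/133 ≈ 645.11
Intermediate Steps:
y = 325/133 (y = 22*(1/19) - 18*(-1/14) = 22/19 + 9/7 = 325/133 ≈ 2.4436)
z(w) = -4*w
(z(1 + 5)*y)*(-5 + 3*(-2)) = (-4*(1 + 5)*(325/133))*(-5 + 3*(-2)) = (-4*6*(325/133))*(-5 - 6) = -24*325/133*(-11) = -7800/133*(-11) = 85800/133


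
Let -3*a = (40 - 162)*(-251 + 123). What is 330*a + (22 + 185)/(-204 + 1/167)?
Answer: -58518964489/34067 ≈ -1.7178e+6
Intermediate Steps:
a = -15616/3 (a = -(40 - 162)*(-251 + 123)/3 = -(-122)*(-128)/3 = -⅓*15616 = -15616/3 ≈ -5205.3)
330*a + (22 + 185)/(-204 + 1/167) = 330*(-15616/3) + (22 + 185)/(-204 + 1/167) = -1717760 + 207/(-204 + 1/167) = -1717760 + 207/(-34067/167) = -1717760 + 207*(-167/34067) = -1717760 - 34569/34067 = -58518964489/34067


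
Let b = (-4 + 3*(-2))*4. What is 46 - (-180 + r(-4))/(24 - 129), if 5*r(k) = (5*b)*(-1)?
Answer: 134/3 ≈ 44.667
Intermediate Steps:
b = -40 (b = (-4 - 6)*4 = -10*4 = -40)
r(k) = 40 (r(k) = ((5*(-40))*(-1))/5 = (-200*(-1))/5 = (1/5)*200 = 40)
46 - (-180 + r(-4))/(24 - 129) = 46 - (-180 + 40)/(24 - 129) = 46 - (-140)/(-105) = 46 - (-140)*(-1)/105 = 46 - 1*4/3 = 46 - 4/3 = 134/3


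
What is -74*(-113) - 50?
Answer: 8312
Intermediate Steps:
-74*(-113) - 50 = 8362 - 50 = 8312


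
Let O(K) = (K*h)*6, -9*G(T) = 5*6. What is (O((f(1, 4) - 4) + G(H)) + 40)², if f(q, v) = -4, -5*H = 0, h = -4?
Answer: 97344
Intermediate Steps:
H = 0 (H = -⅕*0 = 0)
G(T) = -10/3 (G(T) = -5*6/9 = -⅑*30 = -10/3)
O(K) = -24*K (O(K) = (K*(-4))*6 = -4*K*6 = -24*K)
(O((f(1, 4) - 4) + G(H)) + 40)² = (-24*((-4 - 4) - 10/3) + 40)² = (-24*(-8 - 10/3) + 40)² = (-24*(-34/3) + 40)² = (272 + 40)² = 312² = 97344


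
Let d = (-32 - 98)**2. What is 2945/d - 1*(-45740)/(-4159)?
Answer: -152151549/14057420 ≈ -10.824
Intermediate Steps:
d = 16900 (d = (-130)**2 = 16900)
2945/d - 1*(-45740)/(-4159) = 2945/16900 - 1*(-45740)/(-4159) = 2945*(1/16900) + 45740*(-1/4159) = 589/3380 - 45740/4159 = -152151549/14057420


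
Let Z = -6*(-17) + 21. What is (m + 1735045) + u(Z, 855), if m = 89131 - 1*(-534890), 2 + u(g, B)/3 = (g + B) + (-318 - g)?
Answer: 2360671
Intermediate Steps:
Z = 123 (Z = 102 + 21 = 123)
u(g, B) = -960 + 3*B (u(g, B) = -6 + 3*((g + B) + (-318 - g)) = -6 + 3*((B + g) + (-318 - g)) = -6 + 3*(-318 + B) = -6 + (-954 + 3*B) = -960 + 3*B)
m = 624021 (m = 89131 + 534890 = 624021)
(m + 1735045) + u(Z, 855) = (624021 + 1735045) + (-960 + 3*855) = 2359066 + (-960 + 2565) = 2359066 + 1605 = 2360671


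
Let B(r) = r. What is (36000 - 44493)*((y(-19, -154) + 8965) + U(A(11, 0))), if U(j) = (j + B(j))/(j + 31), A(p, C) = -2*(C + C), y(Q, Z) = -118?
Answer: -75137571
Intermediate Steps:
A(p, C) = -4*C
U(j) = 2*j/(31 + j) (U(j) = (j + j)/(j + 31) = (2*j)/(31 + j) = 2*j/(31 + j))
(36000 - 44493)*((y(-19, -154) + 8965) + U(A(11, 0))) = (36000 - 44493)*((-118 + 8965) + 2*(-4*0)/(31 - 4*0)) = -8493*(8847 + 2*0/(31 + 0)) = -8493*(8847 + 2*0/31) = -8493*(8847 + 2*0*(1/31)) = -8493*(8847 + 0) = -8493*8847 = -75137571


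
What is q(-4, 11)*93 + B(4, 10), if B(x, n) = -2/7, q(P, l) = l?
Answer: 7159/7 ≈ 1022.7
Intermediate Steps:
B(x, n) = -2/7 (B(x, n) = -2*⅐ = -2/7)
q(-4, 11)*93 + B(4, 10) = 11*93 - 2/7 = 1023 - 2/7 = 7159/7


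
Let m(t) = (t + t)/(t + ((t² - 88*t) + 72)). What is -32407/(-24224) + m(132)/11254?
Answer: 91359715153/68290532448 ≈ 1.3378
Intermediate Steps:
m(t) = 2*t/(72 + t² - 87*t) (m(t) = (2*t)/(t + (72 + t² - 88*t)) = (2*t)/(72 + t² - 87*t) = 2*t/(72 + t² - 87*t))
-32407/(-24224) + m(132)/11254 = -32407/(-24224) + (2*132/(72 + 132² - 87*132))/11254 = -32407*(-1/24224) + (2*132/(72 + 17424 - 11484))*(1/11254) = 32407/24224 + (2*132/6012)*(1/11254) = 32407/24224 + (2*132*(1/6012))*(1/11254) = 32407/24224 + (22/501)*(1/11254) = 32407/24224 + 11/2819127 = 91359715153/68290532448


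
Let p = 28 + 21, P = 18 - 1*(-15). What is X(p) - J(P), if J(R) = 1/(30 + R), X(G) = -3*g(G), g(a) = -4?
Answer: 755/63 ≈ 11.984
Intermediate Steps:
P = 33 (P = 18 + 15 = 33)
p = 49
X(G) = 12 (X(G) = -3*(-4) = 12)
X(p) - J(P) = 12 - 1/(30 + 33) = 12 - 1/63 = 755/63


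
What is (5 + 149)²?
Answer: 23716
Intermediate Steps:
(5 + 149)² = 154² = 23716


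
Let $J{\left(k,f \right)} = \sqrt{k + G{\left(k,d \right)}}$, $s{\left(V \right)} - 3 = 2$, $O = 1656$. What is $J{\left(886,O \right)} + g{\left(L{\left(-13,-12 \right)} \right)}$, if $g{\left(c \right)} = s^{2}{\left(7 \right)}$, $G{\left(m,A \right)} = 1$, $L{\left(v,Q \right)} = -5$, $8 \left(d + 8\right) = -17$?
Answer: $25 + \sqrt{887} \approx 54.783$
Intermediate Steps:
$d = - \frac{81}{8}$ ($d = -8 + \frac{1}{8} \left(-17\right) = -8 - \frac{17}{8} = - \frac{81}{8} \approx -10.125$)
$s{\left(V \right)} = 5$ ($s{\left(V \right)} = 3 + 2 = 5$)
$J{\left(k,f \right)} = \sqrt{1 + k}$ ($J{\left(k,f \right)} = \sqrt{k + 1} = \sqrt{1 + k}$)
$g{\left(c \right)} = 25$ ($g{\left(c \right)} = 5^{2} = 25$)
$J{\left(886,O \right)} + g{\left(L{\left(-13,-12 \right)} \right)} = \sqrt{1 + 886} + 25 = \sqrt{887} + 25 = 25 + \sqrt{887}$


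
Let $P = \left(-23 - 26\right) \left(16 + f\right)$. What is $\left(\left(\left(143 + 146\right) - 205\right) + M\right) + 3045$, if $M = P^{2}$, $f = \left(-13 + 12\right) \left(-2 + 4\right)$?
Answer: $473725$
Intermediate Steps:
$f = -2$ ($f = \left(-1\right) 2 = -2$)
$P = -686$ ($P = \left(-23 - 26\right) \left(16 - 2\right) = \left(-49\right) 14 = -686$)
$M = 470596$ ($M = \left(-686\right)^{2} = 470596$)
$\left(\left(\left(143 + 146\right) - 205\right) + M\right) + 3045 = \left(\left(\left(143 + 146\right) - 205\right) + 470596\right) + 3045 = \left(\left(289 - 205\right) + 470596\right) + 3045 = \left(84 + 470596\right) + 3045 = 470680 + 3045 = 473725$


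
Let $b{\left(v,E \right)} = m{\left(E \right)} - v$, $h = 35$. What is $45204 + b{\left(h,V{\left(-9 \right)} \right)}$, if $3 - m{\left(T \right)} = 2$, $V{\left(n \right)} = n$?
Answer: $45170$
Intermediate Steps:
$m{\left(T \right)} = 1$ ($m{\left(T \right)} = 3 - 2 = 1$)
$b{\left(v,E \right)} = 1 - v$
$45204 + b{\left(h,V{\left(-9 \right)} \right)} = 45204 + \left(1 - 35\right) = 45204 - 34 = 45170$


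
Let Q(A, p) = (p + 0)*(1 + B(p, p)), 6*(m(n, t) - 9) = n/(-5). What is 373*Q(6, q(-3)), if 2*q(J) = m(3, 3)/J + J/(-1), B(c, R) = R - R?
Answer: 373/60 ≈ 6.2167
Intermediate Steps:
m(n, t) = 9 - n/30 (m(n, t) = 9 + (n/(-5))/6 = 9 + (n*(-⅕))/6 = 9 + (-n/5)/6 = 9 - n/30)
B(c, R) = 0
q(J) = -J/2 + 89/(20*J) (q(J) = ((9 - 1/30*3)/J + J/(-1))/2 = ((9 - ⅒)/J + J*(-1))/2 = (89/(10*J) - J)/2 = (-J + 89/(10*J))/2 = -J/2 + 89/(20*J))
Q(A, p) = p (Q(A, p) = (p + 0)*(1 + 0) = p*1 = p)
373*Q(6, q(-3)) = 373*(-½*(-3) + (89/20)/(-3)) = 373*(3/2 + (89/20)*(-⅓)) = 373*(3/2 - 89/60) = 373*(1/60) = 373/60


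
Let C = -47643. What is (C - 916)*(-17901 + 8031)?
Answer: 479277330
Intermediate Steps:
(C - 916)*(-17901 + 8031) = (-47643 - 916)*(-17901 + 8031) = -48559*(-9870) = 479277330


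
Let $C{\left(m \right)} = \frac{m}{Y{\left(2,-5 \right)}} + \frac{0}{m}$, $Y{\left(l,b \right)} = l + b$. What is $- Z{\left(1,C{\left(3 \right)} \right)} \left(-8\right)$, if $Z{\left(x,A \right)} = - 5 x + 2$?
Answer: $-24$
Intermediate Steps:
$Y{\left(l,b \right)} = b + l$
$C{\left(m \right)} = - \frac{m}{3}$ ($C{\left(m \right)} = \frac{m}{-5 + 2} + \frac{0}{m} = \frac{m}{-3} + 0 = m \left(- \frac{1}{3}\right) + 0 = - \frac{m}{3} + 0 = - \frac{m}{3}$)
$Z{\left(x,A \right)} = 2 - 5 x$
$- Z{\left(1,C{\left(3 \right)} \right)} \left(-8\right) = - (2 - 5) \left(-8\right) = \left(-1\right) \left(-3\right) \left(-8\right) = 3 \left(-8\right) = -24$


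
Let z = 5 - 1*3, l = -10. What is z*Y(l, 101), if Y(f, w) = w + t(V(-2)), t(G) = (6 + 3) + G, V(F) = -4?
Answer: 212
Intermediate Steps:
t(G) = 9 + G
Y(f, w) = 5 + w (Y(f, w) = w + (9 - 4) = w + 5 = 5 + w)
z = 2 (z = 5 - 3 = 2)
z*Y(l, 101) = 2*(5 + 101) = 2*106 = 212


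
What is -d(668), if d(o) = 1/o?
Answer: -1/668 ≈ -0.0014970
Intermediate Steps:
-d(668) = -1/668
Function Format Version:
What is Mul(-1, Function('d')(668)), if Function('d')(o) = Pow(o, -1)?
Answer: Rational(-1, 668) ≈ -0.0014970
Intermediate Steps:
Mul(-1, Function('d')(668)) = Mul(-1, Pow(668, -1)) = Mul(-1, Rational(1, 668)) = Rational(-1, 668)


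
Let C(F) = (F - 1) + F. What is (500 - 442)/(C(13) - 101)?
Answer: -29/38 ≈ -0.76316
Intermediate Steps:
C(F) = -1 + 2*F (C(F) = (-1 + F) + F = -1 + 2*F)
(500 - 442)/(C(13) - 101) = (500 - 442)/((-1 + 2*13) - 101) = 58/((-1 + 26) - 101) = 58/(25 - 101) = 58/(-76) = 58*(-1/76) = -29/38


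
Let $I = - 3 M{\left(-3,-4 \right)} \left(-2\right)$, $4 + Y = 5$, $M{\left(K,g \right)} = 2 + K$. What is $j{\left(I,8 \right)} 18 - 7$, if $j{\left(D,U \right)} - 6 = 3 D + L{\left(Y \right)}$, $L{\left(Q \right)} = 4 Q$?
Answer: $-151$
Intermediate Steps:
$Y = 1$ ($Y = -4 + 5 = 1$)
$I = -6$ ($I = - 3 \left(2 - 3\right) \left(-2\right) = \left(-3\right) \left(-1\right) \left(-2\right) = 3 \left(-2\right) = -6$)
$j{\left(D,U \right)} = 10 + 3 D$ ($j{\left(D,U \right)} = 6 + \left(3 D + 4 \cdot 1\right) = 6 + \left(3 D + 4\right) = 6 + \left(4 + 3 D\right) = 10 + 3 D$)
$j{\left(I,8 \right)} 18 - 7 = \left(10 + 3 \left(-6\right)\right) 18 - 7 = \left(10 - 18\right) 18 - 7 = \left(-8\right) 18 - 7 = -144 - 7 = -151$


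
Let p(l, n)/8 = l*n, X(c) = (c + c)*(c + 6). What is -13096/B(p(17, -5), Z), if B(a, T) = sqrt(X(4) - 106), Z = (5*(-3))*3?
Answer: 6548*I*sqrt(26)/13 ≈ 2568.3*I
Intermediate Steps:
Z = -45 (Z = -15*3 = -45)
X(c) = 2*c*(6 + c) (X(c) = (2*c)*(6 + c) = 2*c*(6 + c))
p(l, n) = 8*l*n (p(l, n) = 8*(l*n) = 8*l*n)
B(a, T) = I*sqrt(26) (B(a, T) = sqrt(2*4*(6 + 4) - 106) = sqrt(2*4*10 - 106) = sqrt(80 - 106) = sqrt(-26) = I*sqrt(26))
-13096/B(p(17, -5), Z) = -13096*(-I*sqrt(26)/26) = -(-6548)*I*sqrt(26)/13 = 6548*I*sqrt(26)/13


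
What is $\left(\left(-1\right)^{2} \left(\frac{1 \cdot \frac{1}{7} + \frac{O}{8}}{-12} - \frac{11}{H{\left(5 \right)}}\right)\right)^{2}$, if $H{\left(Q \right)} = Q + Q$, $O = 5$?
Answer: $\frac{15295921}{11289600} \approx 1.3549$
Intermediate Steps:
$H{\left(Q \right)} = 2 Q$
$\left(\left(-1\right)^{2} \left(\frac{1 \cdot \frac{1}{7} + \frac{O}{8}}{-12} - \frac{11}{H{\left(5 \right)}}\right)\right)^{2} = \left(\left(-1\right)^{2} \left(\frac{1 \cdot \frac{1}{7} + \frac{5}{8}}{-12} - \frac{11}{2 \cdot 5}\right)\right)^{2} = \left(1 \left(\left(1 \cdot \frac{1}{7} + 5 \cdot \frac{1}{8}\right) \left(- \frac{1}{12}\right) - \frac{11}{10}\right)\right)^{2} = \left(1 \left(\left(\frac{1}{7} + \frac{5}{8}\right) \left(- \frac{1}{12}\right) - \frac{11}{10}\right)\right)^{2} = \left(1 \left(\frac{43}{56} \left(- \frac{1}{12}\right) - \frac{11}{10}\right)\right)^{2} = \left(1 \left(- \frac{43}{672} - \frac{11}{10}\right)\right)^{2} = \left(1 \left(- \frac{3911}{3360}\right)\right)^{2} = \left(- \frac{3911}{3360}\right)^{2} = \frac{15295921}{11289600}$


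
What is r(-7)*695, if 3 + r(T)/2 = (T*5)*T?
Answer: 336380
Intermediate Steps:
r(T) = -6 + 10*T**2 (r(T) = -6 + 2*((T*5)*T) = -6 + 2*((5*T)*T) = -6 + 2*(5*T**2) = -6 + 10*T**2)
r(-7)*695 = (-6 + 10*(-7)**2)*695 = (-6 + 10*49)*695 = (-6 + 490)*695 = 484*695 = 336380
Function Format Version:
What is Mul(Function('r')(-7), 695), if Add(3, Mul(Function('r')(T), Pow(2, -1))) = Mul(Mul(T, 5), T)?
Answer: 336380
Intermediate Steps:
Function('r')(T) = Add(-6, Mul(10, Pow(T, 2))) (Function('r')(T) = Add(-6, Mul(2, Mul(Mul(T, 5), T))) = Add(-6, Mul(2, Mul(Mul(5, T), T))) = Add(-6, Mul(2, Mul(5, Pow(T, 2)))) = Add(-6, Mul(10, Pow(T, 2))))
Mul(Function('r')(-7), 695) = Mul(Add(-6, Mul(10, Pow(-7, 2))), 695) = Mul(Add(-6, Mul(10, 49)), 695) = Mul(Add(-6, 490), 695) = Mul(484, 695) = 336380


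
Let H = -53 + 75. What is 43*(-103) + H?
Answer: -4407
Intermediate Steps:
H = 22
43*(-103) + H = 43*(-103) + 22 = -4429 + 22 = -4407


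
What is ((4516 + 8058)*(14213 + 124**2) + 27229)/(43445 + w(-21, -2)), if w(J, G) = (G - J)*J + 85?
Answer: 372079315/43131 ≈ 8626.7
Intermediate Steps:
w(J, G) = 85 + J*(G - J) (w(J, G) = J*(G - J) + 85 = 85 + J*(G - J))
((4516 + 8058)*(14213 + 124**2) + 27229)/(43445 + w(-21, -2)) = ((4516 + 8058)*(14213 + 124**2) + 27229)/(43445 + (85 - 1*(-21)**2 - 2*(-21))) = (12574*(14213 + 15376) + 27229)/(43445 + (85 - 1*441 + 42)) = (12574*29589 + 27229)/(43445 + (85 - 441 + 42)) = (372052086 + 27229)/(43445 - 314) = 372079315/43131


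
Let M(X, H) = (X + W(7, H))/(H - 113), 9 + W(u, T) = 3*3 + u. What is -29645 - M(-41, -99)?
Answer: -3142387/106 ≈ -29645.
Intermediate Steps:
W(u, T) = u (W(u, T) = -9 + (3*3 + u) = -9 + (9 + u) = u)
M(X, H) = (7 + X)/(-113 + H) (M(X, H) = (X + 7)/(H - 113) = (7 + X)/(-113 + H))
-29645 - M(-41, -99) = -29645 - (7 - 41)/(-113 - 99) = -29645 - (-34)/(-212) = -29645 - (-1)*(-34)/212 = -29645 - 1*17/106 = -29645 - 17/106 = -3142387/106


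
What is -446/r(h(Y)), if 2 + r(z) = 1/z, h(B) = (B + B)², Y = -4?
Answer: 28544/127 ≈ 224.76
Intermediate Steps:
h(B) = 4*B² (h(B) = (2*B)² = 4*B²)
r(z) = -2 + 1/z
-446/r(h(Y)) = -446/(-2 + 1/(4*(-4)²)) = -446/(-2 + 1/(4*16)) = -446/(-2 + 1/64) = -446/(-127/64) = -446*(-64/127) = 28544/127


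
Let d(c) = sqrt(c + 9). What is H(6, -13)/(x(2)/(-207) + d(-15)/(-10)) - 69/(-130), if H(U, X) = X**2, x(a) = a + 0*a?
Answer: 69*(207*sqrt(6) + 659080*I)/(130*(-20*I + 207*sqrt(6))) ≈ -26.641 + 688.87*I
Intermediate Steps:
d(c) = sqrt(9 + c)
x(a) = a (x(a) = a + 0 = a)
H(6, -13)/(x(2)/(-207) + d(-15)/(-10)) - 69/(-130) = (-13)**2/(2/(-207) + sqrt(9 - 15)/(-10)) - 69/(-130) = 169/(2*(-1/207) + sqrt(-6)*(-1/10)) - 69*(-1/130) = 169/(-2/207 + (I*sqrt(6))*(-1/10)) + 69/130 = 169/(-2/207 - I*sqrt(6)/10) + 69/130 = 69/130 + 169/(-2/207 - I*sqrt(6)/10)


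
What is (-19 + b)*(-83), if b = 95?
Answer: -6308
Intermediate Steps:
(-19 + b)*(-83) = (-19 + 95)*(-83) = 76*(-83) = -6308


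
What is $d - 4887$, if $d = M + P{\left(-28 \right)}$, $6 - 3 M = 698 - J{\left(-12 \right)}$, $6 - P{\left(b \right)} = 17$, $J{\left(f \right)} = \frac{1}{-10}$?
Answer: $- \frac{51287}{10} \approx -5128.7$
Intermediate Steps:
$J{\left(f \right)} = - \frac{1}{10}$
$P{\left(b \right)} = -11$ ($P{\left(b \right)} = 6 - 17 = -11$)
$M = - \frac{2307}{10}$ ($M = 2 - \frac{698 - - \frac{1}{10}}{3} = 2 - \frac{698 + \frac{1}{10}}{3} = 2 - \frac{2327}{10} = - \frac{2307}{10} \approx -230.7$)
$d = - \frac{2417}{10}$ ($d = - \frac{2307}{10} - 11 = - \frac{2417}{10} \approx -241.7$)
$d - 4887 = - \frac{2417}{10} - 4887 = - \frac{51287}{10}$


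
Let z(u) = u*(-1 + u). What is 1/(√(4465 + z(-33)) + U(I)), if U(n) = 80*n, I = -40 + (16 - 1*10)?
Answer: -2720/7392813 - √5587/7392813 ≈ -0.00037804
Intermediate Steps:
I = -34 (I = -40 + (16 - 10) = -40 + 6 = -34)
1/(√(4465 + z(-33)) + U(I)) = 1/(√(4465 - 33*(-1 - 33)) + 80*(-34)) = 1/(√(4465 - 33*(-34)) - 2720) = 1/(√(4465 + 1122) - 2720) = 1/(√5587 - 2720) = 1/(-2720 + √5587)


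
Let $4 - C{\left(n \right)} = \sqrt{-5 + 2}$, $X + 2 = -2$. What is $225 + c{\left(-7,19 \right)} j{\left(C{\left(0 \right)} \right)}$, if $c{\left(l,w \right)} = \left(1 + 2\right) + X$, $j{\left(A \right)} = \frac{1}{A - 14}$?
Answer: $\frac{23185}{103} - \frac{i \sqrt{3}}{103} \approx 225.1 - 0.016816 i$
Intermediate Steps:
$X = -4$ ($X = -2 - 2 = -4$)
$C{\left(n \right)} = 4 - i \sqrt{3}$ ($C{\left(n \right)} = 4 - \sqrt{-5 + 2} = 4 - \sqrt{-3} = 4 - i \sqrt{3}$)
$j{\left(A \right)} = \frac{1}{-14 + A}$
$c{\left(l,w \right)} = -1$ ($c{\left(l,w \right)} = \left(1 + 2\right) - 4 = 3 - 4 = -1$)
$225 + c{\left(-7,19 \right)} j{\left(C{\left(0 \right)} \right)} = 225 - \frac{1}{-14 + \left(4 - i \sqrt{3}\right)} = 225 - \frac{1}{-10 - i \sqrt{3}}$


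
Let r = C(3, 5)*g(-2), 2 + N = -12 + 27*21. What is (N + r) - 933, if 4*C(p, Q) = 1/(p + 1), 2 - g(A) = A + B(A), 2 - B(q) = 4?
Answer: -3037/8 ≈ -379.63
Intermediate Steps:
B(q) = -2 (B(q) = 2 - 1*4 = 2 - 4 = -2)
N = 553 (N = -2 + (-12 + 27*21) = -2 + (-12 + 567) = -2 + 555 = 553)
g(A) = 4 - A (g(A) = 2 - (A - 2) = 2 - (-2 + A) = 2 + (2 - A) = 4 - A)
C(p, Q) = 1/(4*(1 + p)) (C(p, Q) = 1/(4*(p + 1)) = 1/(4*(1 + p)))
r = 3/8 (r = (1/(4*(1 + 3)))*(4 - 1*(-2)) = ((¼)/4)*(4 + 2) = ((¼)*(¼))*6 = (1/16)*6 = 3/8 ≈ 0.37500)
(N + r) - 933 = (553 + 3/8) - 933 = 4427/8 - 933 = -3037/8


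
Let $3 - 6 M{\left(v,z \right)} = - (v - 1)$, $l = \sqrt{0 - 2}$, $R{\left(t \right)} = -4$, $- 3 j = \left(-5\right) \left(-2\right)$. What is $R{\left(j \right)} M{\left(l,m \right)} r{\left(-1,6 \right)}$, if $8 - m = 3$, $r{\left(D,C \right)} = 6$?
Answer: $-8 - 4 i \sqrt{2} \approx -8.0 - 5.6569 i$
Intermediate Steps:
$m = 5$ ($m = 8 - 3 = 5$)
$j = - \frac{10}{3}$ ($j = - \frac{\left(-5\right) \left(-2\right)}{3} = \left(- \frac{1}{3}\right) 10 = - \frac{10}{3} \approx -3.3333$)
$l = i \sqrt{2}$ ($l = \sqrt{-2} = i \sqrt{2} \approx 1.4142 i$)
$M{\left(v,z \right)} = \frac{1}{3} + \frac{v}{6}$ ($M{\left(v,z \right)} = \frac{1}{2} - \frac{\left(-1\right) \left(v - 1\right)}{6} = \frac{1}{2} - \frac{\left(-1\right) \left(-1 + v\right)}{6} = \frac{1}{2} - \frac{1 - v}{6} = \frac{1}{2} + \left(- \frac{1}{6} + \frac{v}{6}\right) = \frac{1}{3} + \frac{v}{6}$)
$R{\left(j \right)} M{\left(l,m \right)} r{\left(-1,6 \right)} = - 4 \left(\frac{1}{3} + \frac{i \sqrt{2}}{6}\right) 6 = \left(- \frac{4}{3} - \frac{2 i \sqrt{2}}{3}\right) 6 = -8 - 4 i \sqrt{2}$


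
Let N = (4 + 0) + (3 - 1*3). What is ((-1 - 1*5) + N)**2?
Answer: 4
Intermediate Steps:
N = 4 (N = 4 + (3 - 3) = 4 + 0 = 4)
((-1 - 1*5) + N)**2 = ((-1 - 1*5) + 4)**2 = ((-1 - 5) + 4)**2 = (-6 + 4)**2 = (-2)**2 = 4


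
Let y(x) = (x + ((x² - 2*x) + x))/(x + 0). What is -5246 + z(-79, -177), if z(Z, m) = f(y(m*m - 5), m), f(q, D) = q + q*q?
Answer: 981219054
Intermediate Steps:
y(x) = x (y(x) = (x + (x² - x))/x = x²/x = x)
f(q, D) = q + q²
z(Z, m) = (-5 + m²)*(-4 + m²) (z(Z, m) = (m*m - 5)*(1 + (m*m - 5)) = (m² - 5)*(1 + (m² - 5)) = (-5 + m²)*(1 + (-5 + m²)) = (-5 + m²)*(-4 + m²))
-5246 + z(-79, -177) = -5246 + (-5 + (-177)²)*(-4 + (-177)²) = -5246 + (-5 + 31329)*(-4 + 31329) = -5246 + 31324*31325 = -5246 + 981224300 = 981219054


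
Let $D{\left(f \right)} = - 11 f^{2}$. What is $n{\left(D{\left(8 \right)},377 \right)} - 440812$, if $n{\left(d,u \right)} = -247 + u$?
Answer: $-440682$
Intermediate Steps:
$n{\left(D{\left(8 \right)},377 \right)} - 440812 = \left(-247 + 377\right) - 440812 = 130 - 440812 = -440682$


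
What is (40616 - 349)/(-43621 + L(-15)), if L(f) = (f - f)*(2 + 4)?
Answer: -40267/43621 ≈ -0.92311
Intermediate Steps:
L(f) = 0 (L(f) = 0*6 = 0)
(40616 - 349)/(-43621 + L(-15)) = (40616 - 349)/(-43621 + 0) = 40267/(-43621) = 40267*(-1/43621) = -40267/43621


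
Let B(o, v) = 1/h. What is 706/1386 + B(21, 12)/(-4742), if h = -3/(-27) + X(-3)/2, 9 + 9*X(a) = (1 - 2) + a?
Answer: 837530/1643103 ≈ 0.50972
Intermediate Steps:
X(a) = -10/9 + a/9 (X(a) = -1 + ((1 - 2) + a)/9 = -1 + (-1 + a)/9 = -1 + (-⅑ + a/9) = -10/9 + a/9)
h = -11/18 (h = -3/(-27) + (-10/9 + (⅑)*(-3))/2 = -3*(-1/27) + (-10/9 - ⅓)*(½) = ⅑ - 13/9*½ = ⅑ - 13/18 = -11/18 ≈ -0.61111)
B(o, v) = -18/11 (B(o, v) = 1/(-11/18) = -18/11)
706/1386 + B(21, 12)/(-4742) = 706/1386 - 18/11/(-4742) = 706*(1/1386) - 18/11*(-1/4742) = 353/693 + 9/26081 = 837530/1643103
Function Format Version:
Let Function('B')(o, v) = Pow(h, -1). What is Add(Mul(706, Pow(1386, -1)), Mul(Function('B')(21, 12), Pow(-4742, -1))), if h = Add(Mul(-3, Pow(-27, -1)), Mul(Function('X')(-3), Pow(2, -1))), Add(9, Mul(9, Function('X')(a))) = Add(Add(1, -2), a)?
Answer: Rational(837530, 1643103) ≈ 0.50972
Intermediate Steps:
Function('X')(a) = Add(Rational(-10, 9), Mul(Rational(1, 9), a)) (Function('X')(a) = Add(-1, Mul(Rational(1, 9), Add(Add(1, -2), a))) = Add(-1, Mul(Rational(1, 9), Add(-1, a))) = Add(-1, Add(Rational(-1, 9), Mul(Rational(1, 9), a))) = Add(Rational(-10, 9), Mul(Rational(1, 9), a)))
h = Rational(-11, 18) (h = Add(Mul(-3, Pow(-27, -1)), Mul(Add(Rational(-10, 9), Mul(Rational(1, 9), -3)), Pow(2, -1))) = Add(Mul(-3, Rational(-1, 27)), Mul(Add(Rational(-10, 9), Rational(-1, 3)), Rational(1, 2))) = Add(Rational(1, 9), Mul(Rational(-13, 9), Rational(1, 2))) = Add(Rational(1, 9), Rational(-13, 18)) = Rational(-11, 18) ≈ -0.61111)
Function('B')(o, v) = Rational(-18, 11) (Function('B')(o, v) = Pow(Rational(-11, 18), -1) = Rational(-18, 11))
Add(Mul(706, Pow(1386, -1)), Mul(Function('B')(21, 12), Pow(-4742, -1))) = Add(Mul(706, Pow(1386, -1)), Mul(Rational(-18, 11), Pow(-4742, -1))) = Add(Mul(706, Rational(1, 1386)), Mul(Rational(-18, 11), Rational(-1, 4742))) = Add(Rational(353, 693), Rational(9, 26081)) = Rational(837530, 1643103)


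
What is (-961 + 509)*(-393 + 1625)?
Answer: -556864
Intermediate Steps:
(-961 + 509)*(-393 + 1625) = -452*1232 = -556864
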